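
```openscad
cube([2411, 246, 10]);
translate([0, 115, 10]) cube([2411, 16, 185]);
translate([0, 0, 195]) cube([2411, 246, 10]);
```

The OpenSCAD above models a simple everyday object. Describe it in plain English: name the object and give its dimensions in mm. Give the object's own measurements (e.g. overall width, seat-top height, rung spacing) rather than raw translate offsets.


An I-beam lying along x, 2411 mm long. Overall section height 205 mm. Two flanges 246 mm wide (y) and 10 mm thick, one on the floor and one at the top; a web 16 mm thick runs between them, centred on the flange width.


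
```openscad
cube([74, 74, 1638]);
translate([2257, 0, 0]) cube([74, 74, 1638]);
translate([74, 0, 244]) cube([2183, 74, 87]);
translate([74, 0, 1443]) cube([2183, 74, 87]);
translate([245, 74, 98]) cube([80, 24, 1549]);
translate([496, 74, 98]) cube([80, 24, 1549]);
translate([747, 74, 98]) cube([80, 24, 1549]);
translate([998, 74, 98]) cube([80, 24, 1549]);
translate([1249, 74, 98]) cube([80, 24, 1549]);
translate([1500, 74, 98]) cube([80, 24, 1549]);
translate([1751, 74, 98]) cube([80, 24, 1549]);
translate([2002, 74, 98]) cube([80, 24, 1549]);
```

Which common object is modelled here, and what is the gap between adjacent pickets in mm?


A fence section. The picket gap is 171 mm.

Two posts, two rails, 8 pickets — a fence section. Span 2183 mm holds 8 pickets of 80 mm with 9 equal gaps: ⌊(2183 − 8·80) / 9⌋ = 171 mm.


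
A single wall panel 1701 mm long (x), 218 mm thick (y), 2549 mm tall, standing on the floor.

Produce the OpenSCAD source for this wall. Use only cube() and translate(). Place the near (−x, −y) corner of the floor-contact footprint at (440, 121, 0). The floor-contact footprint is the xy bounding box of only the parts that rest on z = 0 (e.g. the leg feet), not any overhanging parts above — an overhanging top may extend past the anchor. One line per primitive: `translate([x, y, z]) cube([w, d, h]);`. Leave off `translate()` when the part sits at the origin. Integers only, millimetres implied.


translate([440, 121, 0]) cube([1701, 218, 2549]);


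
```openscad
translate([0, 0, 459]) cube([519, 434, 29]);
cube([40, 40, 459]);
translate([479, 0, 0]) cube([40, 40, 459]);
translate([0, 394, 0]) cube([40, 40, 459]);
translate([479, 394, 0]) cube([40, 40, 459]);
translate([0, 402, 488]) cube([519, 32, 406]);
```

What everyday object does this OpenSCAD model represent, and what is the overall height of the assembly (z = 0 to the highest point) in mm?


A chair. The overall height is 894 mm.

A slab on four corner posts with a tall panel at the back — a chair. The seat slab sits at z = 459 with thickness 29, and the 406 mm backrest starts at the seat top, so the overall height is 459 + 29 + 406 = 894 mm.


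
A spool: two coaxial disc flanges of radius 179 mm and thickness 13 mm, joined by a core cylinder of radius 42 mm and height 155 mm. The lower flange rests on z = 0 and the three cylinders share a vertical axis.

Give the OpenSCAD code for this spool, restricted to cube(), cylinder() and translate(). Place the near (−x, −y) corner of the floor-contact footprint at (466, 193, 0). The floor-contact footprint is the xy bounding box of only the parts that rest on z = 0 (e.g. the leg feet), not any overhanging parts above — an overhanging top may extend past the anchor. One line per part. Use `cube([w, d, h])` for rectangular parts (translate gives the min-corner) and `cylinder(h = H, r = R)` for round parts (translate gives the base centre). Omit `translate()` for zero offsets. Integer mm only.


translate([645, 372, 0]) cylinder(h = 13, r = 179);
translate([645, 372, 13]) cylinder(h = 155, r = 42);
translate([645, 372, 168]) cylinder(h = 13, r = 179);


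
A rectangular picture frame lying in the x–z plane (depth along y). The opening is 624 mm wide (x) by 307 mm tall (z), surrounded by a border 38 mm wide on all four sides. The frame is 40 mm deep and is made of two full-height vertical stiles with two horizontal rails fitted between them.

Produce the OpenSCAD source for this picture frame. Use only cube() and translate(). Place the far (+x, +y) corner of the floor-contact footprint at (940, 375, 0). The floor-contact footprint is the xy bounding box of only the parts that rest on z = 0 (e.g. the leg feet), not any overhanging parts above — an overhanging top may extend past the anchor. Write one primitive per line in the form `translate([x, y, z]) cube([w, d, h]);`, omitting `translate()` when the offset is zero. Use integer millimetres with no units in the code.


translate([240, 335, 0]) cube([38, 40, 383]);
translate([902, 335, 0]) cube([38, 40, 383]);
translate([278, 335, 0]) cube([624, 40, 38]);
translate([278, 335, 345]) cube([624, 40, 38]);


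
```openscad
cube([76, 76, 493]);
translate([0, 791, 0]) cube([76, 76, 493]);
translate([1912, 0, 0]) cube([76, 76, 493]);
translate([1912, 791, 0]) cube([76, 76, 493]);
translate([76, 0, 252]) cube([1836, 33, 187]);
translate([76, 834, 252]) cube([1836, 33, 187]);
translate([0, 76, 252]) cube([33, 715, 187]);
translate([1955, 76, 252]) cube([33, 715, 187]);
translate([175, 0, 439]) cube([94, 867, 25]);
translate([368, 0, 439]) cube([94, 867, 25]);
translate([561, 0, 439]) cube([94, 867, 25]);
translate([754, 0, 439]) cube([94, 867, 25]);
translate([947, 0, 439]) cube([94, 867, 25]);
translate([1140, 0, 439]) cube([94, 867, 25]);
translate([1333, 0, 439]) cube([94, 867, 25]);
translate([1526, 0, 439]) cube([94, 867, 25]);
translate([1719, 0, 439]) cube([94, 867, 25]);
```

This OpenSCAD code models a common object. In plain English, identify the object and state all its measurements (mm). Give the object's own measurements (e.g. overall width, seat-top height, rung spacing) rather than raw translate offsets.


A bed frame 1988 mm long (x) by 867 mm wide (y). Four 76×76 mm corner posts, 493 mm tall, at the corners of the footprint. Four rails of 33 mm thickness and 187 mm height run between adjacent posts with their undersides at z = 252 mm, their outer faces flush with the outside of the frame (the two x-running rails run between the posts' inner faces; the two y-running rails run between the posts' inner faces). 9 slats, each 94 mm wide (x) and 25 mm thick, lie across the top of the two x-running rails, running the full 867 mm width of the frame in y; along x they sit between the end posts with a 99 mm gap after the −x posts and between neighbouring slats and before the +x posts.


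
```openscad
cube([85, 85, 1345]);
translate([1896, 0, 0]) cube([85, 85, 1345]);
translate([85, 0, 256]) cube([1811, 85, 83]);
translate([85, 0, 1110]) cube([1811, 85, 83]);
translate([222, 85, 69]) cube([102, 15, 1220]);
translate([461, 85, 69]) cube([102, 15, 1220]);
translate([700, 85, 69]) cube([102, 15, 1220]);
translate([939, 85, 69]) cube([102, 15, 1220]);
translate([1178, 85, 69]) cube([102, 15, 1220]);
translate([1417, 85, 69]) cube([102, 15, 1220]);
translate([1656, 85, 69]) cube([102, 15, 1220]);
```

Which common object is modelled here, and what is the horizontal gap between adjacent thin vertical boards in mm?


A fence section. The picket gap is 137 mm.

Two posts, two rails, 7 pickets — a fence section. Span 1811 mm holds 7 pickets of 102 mm with 8 equal gaps: ⌊(1811 − 7·102) / 8⌋ = 137 mm.


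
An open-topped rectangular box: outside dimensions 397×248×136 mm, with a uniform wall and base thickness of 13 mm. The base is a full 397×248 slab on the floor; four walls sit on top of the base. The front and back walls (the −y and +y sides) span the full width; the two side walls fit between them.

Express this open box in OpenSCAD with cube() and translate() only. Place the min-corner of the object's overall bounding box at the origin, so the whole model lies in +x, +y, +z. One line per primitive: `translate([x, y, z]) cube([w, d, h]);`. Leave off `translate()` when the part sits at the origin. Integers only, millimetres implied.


cube([397, 248, 13]);
translate([0, 0, 13]) cube([397, 13, 123]);
translate([0, 235, 13]) cube([397, 13, 123]);
translate([0, 13, 13]) cube([13, 222, 123]);
translate([384, 13, 13]) cube([13, 222, 123]);


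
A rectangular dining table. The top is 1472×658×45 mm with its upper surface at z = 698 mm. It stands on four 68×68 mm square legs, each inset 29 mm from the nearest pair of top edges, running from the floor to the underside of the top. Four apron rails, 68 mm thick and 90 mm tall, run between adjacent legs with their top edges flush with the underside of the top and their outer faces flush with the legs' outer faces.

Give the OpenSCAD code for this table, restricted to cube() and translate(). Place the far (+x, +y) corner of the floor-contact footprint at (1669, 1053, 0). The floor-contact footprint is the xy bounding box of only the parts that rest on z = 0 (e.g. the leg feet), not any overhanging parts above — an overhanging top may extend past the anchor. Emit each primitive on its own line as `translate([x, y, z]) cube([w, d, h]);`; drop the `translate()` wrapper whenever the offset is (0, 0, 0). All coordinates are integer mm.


translate([226, 424, 653]) cube([1472, 658, 45]);
translate([255, 453, 0]) cube([68, 68, 653]);
translate([1601, 453, 0]) cube([68, 68, 653]);
translate([255, 985, 0]) cube([68, 68, 653]);
translate([1601, 985, 0]) cube([68, 68, 653]);
translate([323, 453, 563]) cube([1278, 68, 90]);
translate([323, 985, 563]) cube([1278, 68, 90]);
translate([255, 521, 563]) cube([68, 464, 90]);
translate([1601, 521, 563]) cube([68, 464, 90]);


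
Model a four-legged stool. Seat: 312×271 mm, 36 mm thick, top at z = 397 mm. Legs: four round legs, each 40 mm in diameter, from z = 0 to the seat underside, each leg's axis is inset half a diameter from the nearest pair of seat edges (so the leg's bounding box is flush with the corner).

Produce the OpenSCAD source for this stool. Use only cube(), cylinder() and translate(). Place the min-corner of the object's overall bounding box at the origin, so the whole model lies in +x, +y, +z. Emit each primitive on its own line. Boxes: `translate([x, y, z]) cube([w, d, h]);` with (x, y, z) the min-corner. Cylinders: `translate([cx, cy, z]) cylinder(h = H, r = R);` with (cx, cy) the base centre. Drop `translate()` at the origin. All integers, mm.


translate([0, 0, 361]) cube([312, 271, 36]);
translate([20, 20, 0]) cylinder(h = 361, r = 20);
translate([292, 20, 0]) cylinder(h = 361, r = 20);
translate([20, 251, 0]) cylinder(h = 361, r = 20);
translate([292, 251, 0]) cylinder(h = 361, r = 20);


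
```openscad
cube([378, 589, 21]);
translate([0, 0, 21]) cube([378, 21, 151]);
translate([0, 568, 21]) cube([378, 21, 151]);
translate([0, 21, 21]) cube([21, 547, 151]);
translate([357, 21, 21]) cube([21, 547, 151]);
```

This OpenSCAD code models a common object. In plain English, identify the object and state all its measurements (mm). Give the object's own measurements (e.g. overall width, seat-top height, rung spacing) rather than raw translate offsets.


An open-topped rectangular box: outside dimensions 378×589×172 mm, with a uniform wall and base thickness of 21 mm. The base is a full 378×589 slab on the floor; four walls sit on top of the base. The front and back walls (the −y and +y sides) span the full width; the two side walls fit between them.


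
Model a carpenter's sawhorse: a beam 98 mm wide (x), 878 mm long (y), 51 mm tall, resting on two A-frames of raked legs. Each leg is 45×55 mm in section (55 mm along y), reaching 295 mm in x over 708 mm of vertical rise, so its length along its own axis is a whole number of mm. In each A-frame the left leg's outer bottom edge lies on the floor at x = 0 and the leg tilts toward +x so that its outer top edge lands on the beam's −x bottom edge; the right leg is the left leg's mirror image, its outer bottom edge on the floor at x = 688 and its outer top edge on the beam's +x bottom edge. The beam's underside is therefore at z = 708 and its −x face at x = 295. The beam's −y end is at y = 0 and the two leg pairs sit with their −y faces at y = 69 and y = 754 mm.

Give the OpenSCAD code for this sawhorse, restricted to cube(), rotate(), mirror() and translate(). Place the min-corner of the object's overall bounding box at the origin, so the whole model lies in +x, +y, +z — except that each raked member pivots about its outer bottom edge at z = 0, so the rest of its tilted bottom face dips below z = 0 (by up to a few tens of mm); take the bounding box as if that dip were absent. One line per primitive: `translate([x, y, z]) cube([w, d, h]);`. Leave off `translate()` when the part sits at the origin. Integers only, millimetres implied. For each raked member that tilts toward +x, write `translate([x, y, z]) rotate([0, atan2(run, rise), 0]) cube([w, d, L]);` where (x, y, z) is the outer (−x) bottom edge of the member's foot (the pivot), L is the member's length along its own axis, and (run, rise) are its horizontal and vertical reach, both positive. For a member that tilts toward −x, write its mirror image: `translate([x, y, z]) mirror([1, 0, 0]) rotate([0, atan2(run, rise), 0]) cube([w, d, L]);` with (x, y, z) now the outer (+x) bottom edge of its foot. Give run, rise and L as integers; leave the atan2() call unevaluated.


translate([295, 0, 708]) cube([98, 878, 51]);
translate([0, 69, 0]) rotate([0, atan2(295, 708), 0]) cube([45, 55, 767]);
translate([688, 69, 0]) mirror([1, 0, 0]) rotate([0, atan2(295, 708), 0]) cube([45, 55, 767]);
translate([0, 754, 0]) rotate([0, atan2(295, 708), 0]) cube([45, 55, 767]);
translate([688, 754, 0]) mirror([1, 0, 0]) rotate([0, atan2(295, 708), 0]) cube([45, 55, 767]);


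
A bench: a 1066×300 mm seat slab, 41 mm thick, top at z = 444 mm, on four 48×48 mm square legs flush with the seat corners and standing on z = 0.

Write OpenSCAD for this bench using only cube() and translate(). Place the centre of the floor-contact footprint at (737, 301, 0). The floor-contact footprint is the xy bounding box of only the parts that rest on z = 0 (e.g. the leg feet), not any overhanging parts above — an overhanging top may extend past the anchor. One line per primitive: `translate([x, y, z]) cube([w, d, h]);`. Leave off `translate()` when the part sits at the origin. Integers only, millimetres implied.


// leg_h = 444 − 41 = 403
translate([204, 151, 403]) cube([1066, 300, 41]);
translate([204, 151, 0]) cube([48, 48, 403]);
translate([204, 403, 0]) cube([48, 48, 403]);
translate([1222, 151, 0]) cube([48, 48, 403]);
translate([1222, 403, 0]) cube([48, 48, 403]);


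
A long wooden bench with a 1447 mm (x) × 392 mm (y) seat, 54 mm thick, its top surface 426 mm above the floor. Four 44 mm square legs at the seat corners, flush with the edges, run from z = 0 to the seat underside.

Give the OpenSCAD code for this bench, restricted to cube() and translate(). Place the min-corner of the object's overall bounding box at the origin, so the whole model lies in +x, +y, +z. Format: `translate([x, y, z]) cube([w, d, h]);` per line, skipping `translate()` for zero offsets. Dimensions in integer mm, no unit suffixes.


translate([0, 0, 372]) cube([1447, 392, 54]);
cube([44, 44, 372]);
translate([0, 348, 0]) cube([44, 44, 372]);
translate([1403, 0, 0]) cube([44, 44, 372]);
translate([1403, 348, 0]) cube([44, 44, 372]);


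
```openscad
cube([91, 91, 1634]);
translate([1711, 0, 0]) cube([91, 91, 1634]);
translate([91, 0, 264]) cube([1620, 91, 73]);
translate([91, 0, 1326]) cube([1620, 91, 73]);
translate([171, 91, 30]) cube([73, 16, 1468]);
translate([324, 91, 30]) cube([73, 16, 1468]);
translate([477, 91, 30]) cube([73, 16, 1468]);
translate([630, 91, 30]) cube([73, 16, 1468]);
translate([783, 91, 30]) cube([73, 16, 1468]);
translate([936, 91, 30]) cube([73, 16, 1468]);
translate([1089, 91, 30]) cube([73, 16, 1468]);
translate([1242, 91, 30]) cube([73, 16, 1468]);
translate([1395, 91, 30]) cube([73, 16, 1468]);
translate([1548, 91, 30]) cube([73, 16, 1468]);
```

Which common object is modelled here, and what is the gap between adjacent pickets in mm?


A fence section. The picket gap is 80 mm.

Two posts, two rails, 10 pickets — a fence section. Span 1620 mm holds 10 pickets of 73 mm with 11 equal gaps: ⌊(1620 − 10·73) / 11⌋ = 80 mm.


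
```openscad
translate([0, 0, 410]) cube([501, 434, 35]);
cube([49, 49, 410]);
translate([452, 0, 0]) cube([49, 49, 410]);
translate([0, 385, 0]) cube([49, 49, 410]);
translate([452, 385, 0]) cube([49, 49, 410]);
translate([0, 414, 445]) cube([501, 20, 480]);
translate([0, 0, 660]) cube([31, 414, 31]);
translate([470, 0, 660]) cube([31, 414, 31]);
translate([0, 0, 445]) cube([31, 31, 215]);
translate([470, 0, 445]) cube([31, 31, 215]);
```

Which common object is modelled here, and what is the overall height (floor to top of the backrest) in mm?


A chair. The overall height is 925 mm.

A slab on four corner posts with a tall panel at the back — a chair. The seat slab sits at z = 410 with thickness 35, and the 480 mm backrest starts at the seat top, so the overall height is 410 + 35 + 480 = 925 mm.


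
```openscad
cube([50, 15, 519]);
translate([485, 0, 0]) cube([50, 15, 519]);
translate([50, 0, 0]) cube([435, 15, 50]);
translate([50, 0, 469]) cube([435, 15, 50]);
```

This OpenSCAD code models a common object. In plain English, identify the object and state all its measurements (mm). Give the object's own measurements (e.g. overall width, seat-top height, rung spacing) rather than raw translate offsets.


A rectangular picture frame lying in the x–z plane (depth along y). The opening is 435 mm wide (x) by 419 mm tall (z), surrounded by a border 50 mm wide on all four sides. The frame is 15 mm deep and is made of two full-height vertical stiles with two horizontal rails fitted between them.


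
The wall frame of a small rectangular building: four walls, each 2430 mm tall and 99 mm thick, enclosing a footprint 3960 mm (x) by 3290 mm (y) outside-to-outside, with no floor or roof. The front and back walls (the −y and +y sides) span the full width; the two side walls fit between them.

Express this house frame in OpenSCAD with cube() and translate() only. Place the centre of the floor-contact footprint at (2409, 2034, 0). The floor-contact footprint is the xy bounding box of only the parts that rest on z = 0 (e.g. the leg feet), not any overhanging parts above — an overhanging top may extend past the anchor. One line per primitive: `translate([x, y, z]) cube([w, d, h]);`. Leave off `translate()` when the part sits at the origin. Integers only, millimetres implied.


translate([429, 389, 0]) cube([3960, 99, 2430]);
translate([429, 3580, 0]) cube([3960, 99, 2430]);
translate([429, 488, 0]) cube([99, 3092, 2430]);
translate([4290, 488, 0]) cube([99, 3092, 2430]);


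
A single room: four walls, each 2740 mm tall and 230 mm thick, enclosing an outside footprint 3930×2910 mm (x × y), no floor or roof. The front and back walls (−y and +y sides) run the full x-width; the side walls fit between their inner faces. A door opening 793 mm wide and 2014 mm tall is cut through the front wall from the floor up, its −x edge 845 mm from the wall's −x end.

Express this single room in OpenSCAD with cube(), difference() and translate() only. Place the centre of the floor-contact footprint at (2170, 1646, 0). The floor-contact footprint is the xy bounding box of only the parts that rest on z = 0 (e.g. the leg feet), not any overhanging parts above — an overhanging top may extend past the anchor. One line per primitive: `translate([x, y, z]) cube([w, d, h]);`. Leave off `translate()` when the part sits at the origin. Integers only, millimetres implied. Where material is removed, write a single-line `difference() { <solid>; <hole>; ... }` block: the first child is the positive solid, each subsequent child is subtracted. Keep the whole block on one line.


difference() { translate([205, 191, 0]) cube([3930, 230, 2740]); translate([1050, 191, 0]) cube([793, 230, 2014]); }
translate([205, 2871, 0]) cube([3930, 230, 2740]);
translate([205, 421, 0]) cube([230, 2450, 2740]);
translate([3905, 421, 0]) cube([230, 2450, 2740]);


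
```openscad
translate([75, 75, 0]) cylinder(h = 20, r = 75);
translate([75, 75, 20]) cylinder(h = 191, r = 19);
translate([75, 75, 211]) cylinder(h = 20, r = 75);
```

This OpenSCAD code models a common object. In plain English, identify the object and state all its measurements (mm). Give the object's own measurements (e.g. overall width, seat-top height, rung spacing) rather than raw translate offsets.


A spool: two coaxial disc flanges of radius 75 mm and thickness 20 mm, joined by a core cylinder of radius 19 mm and height 191 mm. The lower flange rests on z = 0 and the three cylinders share a vertical axis.


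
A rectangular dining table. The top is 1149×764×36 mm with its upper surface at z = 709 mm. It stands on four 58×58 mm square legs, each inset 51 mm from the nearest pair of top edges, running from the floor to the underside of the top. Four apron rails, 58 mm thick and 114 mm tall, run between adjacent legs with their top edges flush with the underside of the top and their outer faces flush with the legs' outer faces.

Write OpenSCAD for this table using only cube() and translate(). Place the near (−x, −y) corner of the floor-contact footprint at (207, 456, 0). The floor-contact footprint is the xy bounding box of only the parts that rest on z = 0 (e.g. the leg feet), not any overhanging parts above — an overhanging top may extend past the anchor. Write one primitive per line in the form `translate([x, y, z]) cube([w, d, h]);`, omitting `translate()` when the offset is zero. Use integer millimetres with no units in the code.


translate([156, 405, 673]) cube([1149, 764, 36]);
translate([207, 456, 0]) cube([58, 58, 673]);
translate([1196, 456, 0]) cube([58, 58, 673]);
translate([207, 1060, 0]) cube([58, 58, 673]);
translate([1196, 1060, 0]) cube([58, 58, 673]);
translate([265, 456, 559]) cube([931, 58, 114]);
translate([265, 1060, 559]) cube([931, 58, 114]);
translate([207, 514, 559]) cube([58, 546, 114]);
translate([1196, 514, 559]) cube([58, 546, 114]);


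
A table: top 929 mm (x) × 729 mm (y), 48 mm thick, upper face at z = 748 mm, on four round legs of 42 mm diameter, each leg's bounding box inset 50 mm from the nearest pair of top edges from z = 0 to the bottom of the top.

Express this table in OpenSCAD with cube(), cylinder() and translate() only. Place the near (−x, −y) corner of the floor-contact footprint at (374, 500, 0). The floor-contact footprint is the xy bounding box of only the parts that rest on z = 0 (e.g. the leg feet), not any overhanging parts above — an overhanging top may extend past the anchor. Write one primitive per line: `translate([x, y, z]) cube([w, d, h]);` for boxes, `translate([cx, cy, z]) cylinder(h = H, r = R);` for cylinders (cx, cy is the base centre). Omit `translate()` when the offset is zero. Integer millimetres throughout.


translate([324, 450, 700]) cube([929, 729, 48]);
translate([395, 521, 0]) cylinder(h = 700, r = 21);
translate([1182, 521, 0]) cylinder(h = 700, r = 21);
translate([395, 1108, 0]) cylinder(h = 700, r = 21);
translate([1182, 1108, 0]) cylinder(h = 700, r = 21);


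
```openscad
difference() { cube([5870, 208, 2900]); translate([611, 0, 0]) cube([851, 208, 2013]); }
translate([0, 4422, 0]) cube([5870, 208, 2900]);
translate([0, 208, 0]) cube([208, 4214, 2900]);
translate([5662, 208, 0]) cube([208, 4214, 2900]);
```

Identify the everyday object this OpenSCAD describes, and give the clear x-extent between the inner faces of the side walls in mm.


A single room. The interior width is 5454 mm.

Four walls enclosing a rectangle with a door in the front wall — a room. Outside width 5870 minus two 208 mm walls gives 5454 mm.


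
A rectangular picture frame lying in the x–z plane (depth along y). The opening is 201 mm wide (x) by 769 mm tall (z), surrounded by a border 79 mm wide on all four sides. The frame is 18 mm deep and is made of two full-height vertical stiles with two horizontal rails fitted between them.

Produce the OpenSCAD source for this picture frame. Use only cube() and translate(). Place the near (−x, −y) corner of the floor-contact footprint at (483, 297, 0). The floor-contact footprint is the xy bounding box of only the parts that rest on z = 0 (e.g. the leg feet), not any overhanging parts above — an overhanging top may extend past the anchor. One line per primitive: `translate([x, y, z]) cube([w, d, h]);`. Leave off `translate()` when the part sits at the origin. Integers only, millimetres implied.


translate([483, 297, 0]) cube([79, 18, 927]);
translate([763, 297, 0]) cube([79, 18, 927]);
translate([562, 297, 0]) cube([201, 18, 79]);
translate([562, 297, 848]) cube([201, 18, 79]);


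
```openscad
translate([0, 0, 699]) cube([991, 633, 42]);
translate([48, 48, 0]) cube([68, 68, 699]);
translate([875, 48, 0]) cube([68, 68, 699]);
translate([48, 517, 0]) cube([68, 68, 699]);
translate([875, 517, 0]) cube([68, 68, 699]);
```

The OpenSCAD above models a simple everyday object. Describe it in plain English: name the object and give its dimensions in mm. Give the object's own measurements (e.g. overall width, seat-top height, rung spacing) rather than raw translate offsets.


A table: top 991 mm (x) × 633 mm (y), 42 mm thick, upper face at z = 741 mm, on four 68×68 mm square legs, each inset 48 mm from the nearest pair of top edges from z = 0 to the bottom of the top.


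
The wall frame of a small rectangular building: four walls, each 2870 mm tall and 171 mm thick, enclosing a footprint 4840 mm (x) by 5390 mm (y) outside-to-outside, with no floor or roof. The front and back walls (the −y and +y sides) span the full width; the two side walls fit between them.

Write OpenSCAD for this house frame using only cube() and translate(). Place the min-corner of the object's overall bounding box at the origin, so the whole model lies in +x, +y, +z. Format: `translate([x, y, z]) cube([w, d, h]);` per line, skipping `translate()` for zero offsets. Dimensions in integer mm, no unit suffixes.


cube([4840, 171, 2870]);
translate([0, 5219, 0]) cube([4840, 171, 2870]);
translate([0, 171, 0]) cube([171, 5048, 2870]);
translate([4669, 171, 0]) cube([171, 5048, 2870]);


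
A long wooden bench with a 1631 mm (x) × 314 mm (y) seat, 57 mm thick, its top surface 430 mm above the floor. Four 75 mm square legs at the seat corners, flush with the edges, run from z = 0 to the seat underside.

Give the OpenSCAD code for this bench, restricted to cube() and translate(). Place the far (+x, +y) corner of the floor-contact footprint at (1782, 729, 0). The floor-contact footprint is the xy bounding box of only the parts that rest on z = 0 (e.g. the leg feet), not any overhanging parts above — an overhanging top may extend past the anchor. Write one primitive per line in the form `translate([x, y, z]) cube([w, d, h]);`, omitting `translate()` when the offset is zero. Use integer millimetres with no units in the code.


translate([151, 415, 373]) cube([1631, 314, 57]);
translate([151, 415, 0]) cube([75, 75, 373]);
translate([151, 654, 0]) cube([75, 75, 373]);
translate([1707, 415, 0]) cube([75, 75, 373]);
translate([1707, 654, 0]) cube([75, 75, 373]);


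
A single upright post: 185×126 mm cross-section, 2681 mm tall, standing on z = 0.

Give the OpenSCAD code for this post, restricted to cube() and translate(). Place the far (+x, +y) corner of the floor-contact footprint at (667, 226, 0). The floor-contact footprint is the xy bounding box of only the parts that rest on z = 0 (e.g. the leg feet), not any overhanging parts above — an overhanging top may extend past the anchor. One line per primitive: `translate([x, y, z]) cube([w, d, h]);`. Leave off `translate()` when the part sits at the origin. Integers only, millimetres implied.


translate([482, 100, 0]) cube([185, 126, 2681]);


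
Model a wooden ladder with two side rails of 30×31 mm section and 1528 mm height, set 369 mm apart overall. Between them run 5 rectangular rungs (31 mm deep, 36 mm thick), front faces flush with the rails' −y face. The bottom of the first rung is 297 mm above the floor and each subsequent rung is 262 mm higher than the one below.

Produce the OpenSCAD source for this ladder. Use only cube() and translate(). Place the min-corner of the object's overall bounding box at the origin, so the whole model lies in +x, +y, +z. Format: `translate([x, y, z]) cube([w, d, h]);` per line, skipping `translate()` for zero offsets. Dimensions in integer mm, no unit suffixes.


cube([30, 31, 1528]);
translate([339, 0, 0]) cube([30, 31, 1528]);
translate([30, 0, 297]) cube([309, 31, 36]);
translate([30, 0, 559]) cube([309, 31, 36]);
translate([30, 0, 821]) cube([309, 31, 36]);
translate([30, 0, 1083]) cube([309, 31, 36]);
translate([30, 0, 1345]) cube([309, 31, 36]);


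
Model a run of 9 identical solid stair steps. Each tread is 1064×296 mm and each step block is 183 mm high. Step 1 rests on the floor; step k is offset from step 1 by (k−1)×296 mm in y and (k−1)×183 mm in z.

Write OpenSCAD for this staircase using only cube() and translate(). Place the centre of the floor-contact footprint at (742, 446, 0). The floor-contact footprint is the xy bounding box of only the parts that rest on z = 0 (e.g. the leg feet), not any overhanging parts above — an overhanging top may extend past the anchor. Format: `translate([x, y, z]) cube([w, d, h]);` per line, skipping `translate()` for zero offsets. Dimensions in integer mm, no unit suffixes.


translate([210, 298, 0]) cube([1064, 296, 183]);
translate([210, 594, 183]) cube([1064, 296, 183]);
translate([210, 890, 366]) cube([1064, 296, 183]);
translate([210, 1186, 549]) cube([1064, 296, 183]);
translate([210, 1482, 732]) cube([1064, 296, 183]);
translate([210, 1778, 915]) cube([1064, 296, 183]);
translate([210, 2074, 1098]) cube([1064, 296, 183]);
translate([210, 2370, 1281]) cube([1064, 296, 183]);
translate([210, 2666, 1464]) cube([1064, 296, 183]);


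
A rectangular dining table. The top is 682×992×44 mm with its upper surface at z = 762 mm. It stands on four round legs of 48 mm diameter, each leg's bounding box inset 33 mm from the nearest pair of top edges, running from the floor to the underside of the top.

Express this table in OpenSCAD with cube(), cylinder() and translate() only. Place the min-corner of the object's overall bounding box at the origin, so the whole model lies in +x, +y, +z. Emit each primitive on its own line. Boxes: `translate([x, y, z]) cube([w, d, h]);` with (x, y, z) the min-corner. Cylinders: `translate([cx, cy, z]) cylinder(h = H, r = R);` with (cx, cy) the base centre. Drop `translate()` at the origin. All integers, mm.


// leg_h = 762 - 44 = 718
translate([0, 0, 718]) cube([682, 992, 44]);
translate([57, 57, 0]) cylinder(h = 718, r = 24);
translate([625, 57, 0]) cylinder(h = 718, r = 24);
translate([57, 935, 0]) cylinder(h = 718, r = 24);
translate([625, 935, 0]) cylinder(h = 718, r = 24);


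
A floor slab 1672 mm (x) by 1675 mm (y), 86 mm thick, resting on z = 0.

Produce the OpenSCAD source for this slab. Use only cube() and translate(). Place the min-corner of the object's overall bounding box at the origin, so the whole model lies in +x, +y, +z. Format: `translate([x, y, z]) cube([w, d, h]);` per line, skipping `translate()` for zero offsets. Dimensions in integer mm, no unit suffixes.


cube([1672, 1675, 86]);


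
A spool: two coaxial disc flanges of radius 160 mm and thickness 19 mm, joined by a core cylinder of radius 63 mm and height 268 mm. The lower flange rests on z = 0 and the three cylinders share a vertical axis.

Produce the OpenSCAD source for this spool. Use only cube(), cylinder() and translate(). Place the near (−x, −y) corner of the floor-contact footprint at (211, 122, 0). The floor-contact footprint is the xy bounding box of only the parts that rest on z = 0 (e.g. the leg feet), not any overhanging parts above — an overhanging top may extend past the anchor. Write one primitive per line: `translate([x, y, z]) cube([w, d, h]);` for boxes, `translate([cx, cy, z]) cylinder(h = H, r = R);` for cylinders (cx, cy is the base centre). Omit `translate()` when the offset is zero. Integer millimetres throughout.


translate([371, 282, 0]) cylinder(h = 19, r = 160);
translate([371, 282, 19]) cylinder(h = 268, r = 63);
translate([371, 282, 287]) cylinder(h = 19, r = 160);


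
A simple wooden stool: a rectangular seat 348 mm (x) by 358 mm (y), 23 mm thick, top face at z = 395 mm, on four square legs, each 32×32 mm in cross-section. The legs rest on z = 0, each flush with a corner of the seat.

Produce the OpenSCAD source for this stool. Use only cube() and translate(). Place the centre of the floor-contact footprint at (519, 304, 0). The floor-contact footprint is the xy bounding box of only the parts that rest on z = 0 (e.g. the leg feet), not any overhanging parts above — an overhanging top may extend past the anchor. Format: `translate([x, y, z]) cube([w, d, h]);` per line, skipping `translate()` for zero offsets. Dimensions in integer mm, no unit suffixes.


translate([345, 125, 372]) cube([348, 358, 23]);
translate([345, 125, 0]) cube([32, 32, 372]);
translate([661, 125, 0]) cube([32, 32, 372]);
translate([345, 451, 0]) cube([32, 32, 372]);
translate([661, 451, 0]) cube([32, 32, 372]);


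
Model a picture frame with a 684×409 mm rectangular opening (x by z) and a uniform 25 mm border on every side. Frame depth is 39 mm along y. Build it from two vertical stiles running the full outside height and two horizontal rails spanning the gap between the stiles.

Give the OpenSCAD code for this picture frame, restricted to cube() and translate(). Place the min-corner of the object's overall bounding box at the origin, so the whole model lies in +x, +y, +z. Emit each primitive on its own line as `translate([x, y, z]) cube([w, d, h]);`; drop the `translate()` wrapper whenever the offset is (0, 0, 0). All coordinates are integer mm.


cube([25, 39, 459]);
translate([709, 0, 0]) cube([25, 39, 459]);
translate([25, 0, 0]) cube([684, 39, 25]);
translate([25, 0, 434]) cube([684, 39, 25]);


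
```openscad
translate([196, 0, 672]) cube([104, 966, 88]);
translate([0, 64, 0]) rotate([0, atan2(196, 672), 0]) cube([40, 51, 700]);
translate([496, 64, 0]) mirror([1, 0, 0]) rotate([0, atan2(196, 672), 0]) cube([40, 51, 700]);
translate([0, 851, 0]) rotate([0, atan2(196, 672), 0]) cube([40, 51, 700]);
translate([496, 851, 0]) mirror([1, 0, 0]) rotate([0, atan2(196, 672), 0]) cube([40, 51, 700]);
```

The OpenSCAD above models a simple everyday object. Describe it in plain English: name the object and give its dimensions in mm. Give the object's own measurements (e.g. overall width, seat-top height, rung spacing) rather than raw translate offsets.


A sawhorse. A 104×966×88 mm beam (x, y, z) sits on two A-frame leg pairs. Each pair is two raked legs of 40×51 mm section (51 mm along y) splaying symmetrically in x. Each leg rises 672 mm vertically over 196 mm of horizontal reach and is 700 mm long along its own axis. Every leg's outer bottom edge rests on the floor and its outer top edge meets a bottom edge of the beam — the left legs (tilting toward +x) meet the beam's −x bottom edge, the right legs (their mirror images, tilting toward −x) meet its +x bottom edge — so the leg tops tuck under the beam, the beam's underside is 672 mm above the floor, and the feet are 496 mm apart outside-to-outside with the beam centred between them. The two leg pairs are set in 64 mm from either end of the beam.


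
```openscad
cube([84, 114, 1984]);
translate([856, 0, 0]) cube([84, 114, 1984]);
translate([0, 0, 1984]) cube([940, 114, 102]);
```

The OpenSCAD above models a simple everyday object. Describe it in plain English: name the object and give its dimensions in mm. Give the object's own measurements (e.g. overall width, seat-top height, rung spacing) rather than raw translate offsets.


A door frame. The clear opening is 772 mm wide and 1984 mm high. Two 84 mm wide jambs, 114 mm deep, stand either side of the opening from the floor to the top of the opening. A 102 mm thick head sits across the top of both jambs, spanning the full outside width of the frame.


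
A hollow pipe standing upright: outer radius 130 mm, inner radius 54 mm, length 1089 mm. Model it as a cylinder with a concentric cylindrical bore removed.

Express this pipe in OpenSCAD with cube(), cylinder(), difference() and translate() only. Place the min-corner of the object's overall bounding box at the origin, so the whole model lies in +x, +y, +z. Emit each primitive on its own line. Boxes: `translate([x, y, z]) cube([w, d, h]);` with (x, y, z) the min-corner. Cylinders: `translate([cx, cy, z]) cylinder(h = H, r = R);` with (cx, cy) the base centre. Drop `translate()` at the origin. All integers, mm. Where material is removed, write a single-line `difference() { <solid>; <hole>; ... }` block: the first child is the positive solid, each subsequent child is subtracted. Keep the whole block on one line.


difference() { translate([130, 130, 0]) cylinder(h = 1089, r = 130); translate([130, 130, 0]) cylinder(h = 1089, r = 54); }


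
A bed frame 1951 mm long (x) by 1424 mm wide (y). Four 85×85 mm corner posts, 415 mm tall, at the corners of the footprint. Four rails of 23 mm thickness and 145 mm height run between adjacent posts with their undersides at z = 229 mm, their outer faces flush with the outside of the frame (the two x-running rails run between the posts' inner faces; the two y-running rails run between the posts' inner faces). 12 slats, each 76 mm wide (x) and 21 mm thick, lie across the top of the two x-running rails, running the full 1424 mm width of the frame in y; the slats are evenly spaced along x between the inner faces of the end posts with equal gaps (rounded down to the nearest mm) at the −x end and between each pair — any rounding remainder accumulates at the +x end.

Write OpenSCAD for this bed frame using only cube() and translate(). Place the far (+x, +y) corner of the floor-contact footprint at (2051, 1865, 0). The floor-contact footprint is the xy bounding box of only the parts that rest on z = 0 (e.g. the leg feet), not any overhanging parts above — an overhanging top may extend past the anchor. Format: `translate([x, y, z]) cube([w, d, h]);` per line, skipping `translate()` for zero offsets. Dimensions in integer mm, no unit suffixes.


// slat z = rail_z + rail_h = 229 + 145 = 374
// slat gap = ⌊(1781 − 12·76) / 13⌋ = 66
translate([100, 441, 0]) cube([85, 85, 415]);
translate([100, 1780, 0]) cube([85, 85, 415]);
translate([1966, 441, 0]) cube([85, 85, 415]);
translate([1966, 1780, 0]) cube([85, 85, 415]);
translate([185, 441, 229]) cube([1781, 23, 145]);
translate([185, 1842, 229]) cube([1781, 23, 145]);
translate([100, 526, 229]) cube([23, 1254, 145]);
translate([2028, 526, 229]) cube([23, 1254, 145]);
translate([251, 441, 374]) cube([76, 1424, 21]);
translate([393, 441, 374]) cube([76, 1424, 21]);
translate([535, 441, 374]) cube([76, 1424, 21]);
translate([677, 441, 374]) cube([76, 1424, 21]);
translate([819, 441, 374]) cube([76, 1424, 21]);
translate([961, 441, 374]) cube([76, 1424, 21]);
translate([1103, 441, 374]) cube([76, 1424, 21]);
translate([1245, 441, 374]) cube([76, 1424, 21]);
translate([1387, 441, 374]) cube([76, 1424, 21]);
translate([1529, 441, 374]) cube([76, 1424, 21]);
translate([1671, 441, 374]) cube([76, 1424, 21]);
translate([1813, 441, 374]) cube([76, 1424, 21]);


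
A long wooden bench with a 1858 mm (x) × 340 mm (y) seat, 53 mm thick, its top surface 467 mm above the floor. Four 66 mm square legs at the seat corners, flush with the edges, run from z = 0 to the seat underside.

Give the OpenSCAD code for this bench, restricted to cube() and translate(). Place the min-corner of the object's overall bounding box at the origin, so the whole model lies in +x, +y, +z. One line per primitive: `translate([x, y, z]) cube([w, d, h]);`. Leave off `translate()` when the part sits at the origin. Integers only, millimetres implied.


translate([0, 0, 414]) cube([1858, 340, 53]);
cube([66, 66, 414]);
translate([0, 274, 0]) cube([66, 66, 414]);
translate([1792, 0, 0]) cube([66, 66, 414]);
translate([1792, 274, 0]) cube([66, 66, 414]);
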